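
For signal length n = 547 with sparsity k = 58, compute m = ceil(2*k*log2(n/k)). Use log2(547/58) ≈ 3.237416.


log2(n/k) = log2(547/58) ≈ 3.237416.
2*k*log2(n/k) ≈ 2*58*3.237416 = 375.540256.
m = ceil(375.540256) = 376.

376


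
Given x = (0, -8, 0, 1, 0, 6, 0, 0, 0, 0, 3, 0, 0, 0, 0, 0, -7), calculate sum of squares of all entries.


Non-zero entries: [(1, -8), (3, 1), (5, 6), (10, 3), (16, -7)]
Squares: [64, 1, 36, 9, 49]
||x||_2^2 = sum = 159.

159


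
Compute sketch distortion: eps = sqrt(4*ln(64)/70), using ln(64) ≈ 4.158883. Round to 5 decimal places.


ln(64) ≈ 4.158883.
4*ln(N)/m ≈ 4*4.158883/70 ≈ 0.23765046.
eps = sqrt(0.23765046) ≈ 0.4874941 ≈ 0.48749.

0.48749


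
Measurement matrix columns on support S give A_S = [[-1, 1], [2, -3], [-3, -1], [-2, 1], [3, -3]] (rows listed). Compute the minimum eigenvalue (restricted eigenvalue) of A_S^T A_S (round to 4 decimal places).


A_S^T A_S = [[27, -15], [-15, 21]].
trace = 48.
det = 342.
disc = trace^2 - 4*det = 2304 - 4*342 = 936.
sqrt(936) ≈ 30.594117.
lam_min = (48 - sqrt(936))/2 ≈ (48 - 30.594117)/2 = 8.7029415 ≈ 8.7029.

8.7029


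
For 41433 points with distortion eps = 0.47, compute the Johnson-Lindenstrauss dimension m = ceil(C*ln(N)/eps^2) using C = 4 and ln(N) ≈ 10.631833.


ln(41433) ≈ 10.631833.
eps^2 = 0.47^2 = 0.2209.
C*ln(N)/eps^2 ≈ 4*10.631833/0.2209 ≈ 192.5185.
m = ceil(192.5185) = 193.

193


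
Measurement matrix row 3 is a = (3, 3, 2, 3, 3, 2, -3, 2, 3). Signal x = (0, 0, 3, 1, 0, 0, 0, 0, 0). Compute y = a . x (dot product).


Non-zero terms: ['2*3', '3*1']
Products: [6, 3]
y = sum = 9.

9


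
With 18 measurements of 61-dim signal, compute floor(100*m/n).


100*m/n = 100*18/61 ≈ 29.5082.
floor = 29.

29


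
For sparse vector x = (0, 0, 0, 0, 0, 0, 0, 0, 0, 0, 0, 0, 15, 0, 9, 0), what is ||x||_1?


Non-zero entries: [(12, 15), (14, 9)]
Absolute values: [15, 9]
||x||_1 = sum = 24.

24


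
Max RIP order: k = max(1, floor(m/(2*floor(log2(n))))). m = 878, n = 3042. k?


floor(log2(3042)) = 11.
2*11 = 22.
m/(2*floor(log2(n))) = 878/22 ≈ 39.9091.
floor = 39.
k = max(1, 39) = 39.

39


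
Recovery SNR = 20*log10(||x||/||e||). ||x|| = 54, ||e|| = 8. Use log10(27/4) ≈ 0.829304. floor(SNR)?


||x||/||e|| = 54/8 = 27/4.
log10(27/4) ≈ 0.829304.
20*log10(||x||/||e||) ≈ 20*0.829304 = 16.58608.
floor(16.58608) = 16.

16


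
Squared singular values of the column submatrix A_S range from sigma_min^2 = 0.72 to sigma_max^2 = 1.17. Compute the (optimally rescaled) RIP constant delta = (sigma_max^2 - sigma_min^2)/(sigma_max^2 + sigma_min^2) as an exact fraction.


lambda_max - lambda_min = 1.17 - 0.72 = 0.45.
lambda_max + lambda_min = 1.17 + 0.72 = 1.89.
delta = 0.45/1.89 = 45/189 = 5/21.

5/21


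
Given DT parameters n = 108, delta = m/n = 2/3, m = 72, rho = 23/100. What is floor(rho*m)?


m = 2/3*108 = 72.
rho = 23/100.
rho*m = 23/100*72 = 16.56.
k = floor(16.56) = 16.

16


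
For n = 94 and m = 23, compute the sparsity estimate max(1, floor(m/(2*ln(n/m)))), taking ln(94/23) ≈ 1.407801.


n/m = 94/23.
ln(n/m) ≈ 1.407801.
2*ln(n/m) ≈ 2.815602.
m/(2*ln(n/m)) ≈ 23/2.815602 ≈ 8.1688.
floor = 8.
k_max = max(1, 8) = 8.

8


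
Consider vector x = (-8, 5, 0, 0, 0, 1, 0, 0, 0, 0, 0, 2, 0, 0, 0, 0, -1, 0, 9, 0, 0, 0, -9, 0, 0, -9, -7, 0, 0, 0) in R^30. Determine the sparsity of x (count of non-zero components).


Non-zero positions: [0, 1, 5, 11, 16, 18, 22, 25, 26].
Sparsity = 9.

9


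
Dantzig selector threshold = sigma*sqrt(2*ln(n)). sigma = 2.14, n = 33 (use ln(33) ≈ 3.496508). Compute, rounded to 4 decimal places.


ln(33) ≈ 3.496508.
2*ln(n) ≈ 6.993016.
sqrt(2*ln(n)) ≈ sqrt(6.993016) ≈ 2.644431.
threshold ≈ 2.14*2.644431 = 5.65908234 ≈ 5.6591.

5.6591


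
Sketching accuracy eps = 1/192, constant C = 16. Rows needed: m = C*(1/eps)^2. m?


1/eps = 192.
(1/eps)^2 = 36864.
m = 16*36864 = 589824.

589824


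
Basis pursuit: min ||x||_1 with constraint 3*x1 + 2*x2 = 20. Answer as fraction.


Axis intercepts:
  x1 = 20/3, x2 = 0: L1 = 20/3
  x1 = 0, x2 = 10: L1 = 10
x* = (20/3, 0)
||x*||_1 = 20/3.

20/3


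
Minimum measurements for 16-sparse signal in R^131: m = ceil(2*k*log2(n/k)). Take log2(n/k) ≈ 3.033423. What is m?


log2(n/k) = log2(131/16) ≈ 3.033423.
2*k*log2(n/k) ≈ 2*16*3.033423 = 97.069536.
m = ceil(97.069536) = 98.

98


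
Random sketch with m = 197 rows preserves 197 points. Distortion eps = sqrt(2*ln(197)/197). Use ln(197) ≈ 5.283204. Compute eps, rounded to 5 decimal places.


ln(197) ≈ 5.283204.
2*ln(N)/m ≈ 2*5.283204/197 ≈ 0.05363659.
eps = sqrt(0.05363659) ≈ 0.2315957 ≈ 0.23160.

0.23160


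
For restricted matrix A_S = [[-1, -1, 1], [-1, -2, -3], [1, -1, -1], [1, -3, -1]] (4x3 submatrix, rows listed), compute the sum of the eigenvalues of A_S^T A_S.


Sum of eigenvalues of A_S^T A_S = trace(A_S^T A_S) = sum of squared column norms of A_S.
A_S^T A_S diagonal: [4, 15, 12].
trace = 4 + 15 + 12 = 31.

31


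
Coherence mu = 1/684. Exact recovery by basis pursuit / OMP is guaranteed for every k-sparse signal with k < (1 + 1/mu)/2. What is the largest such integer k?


1/mu = 684.
1 + 1/mu = 685.
(1 + 1/mu)/2 = 342.5 is not an integer, so k_max = floor(342.5) = 342.

342


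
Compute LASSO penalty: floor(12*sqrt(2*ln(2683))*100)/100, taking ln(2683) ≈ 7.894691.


ln(2683) ≈ 7.894691.
2*ln(n) ≈ 15.789382.
sqrt(2*ln(n)) ≈ sqrt(15.789382) ≈ 3.973586.
lambda ≈ 12*3.973586 = 47.683032.
floor(lambda*100)/100 = 47.68.

47.68


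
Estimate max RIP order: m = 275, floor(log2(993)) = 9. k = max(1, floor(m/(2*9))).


floor(log2(993)) = 9.
2*9 = 18.
m/(2*floor(log2(n))) = 275/18 ≈ 15.2778.
floor = 15.
k = max(1, 15) = 15.

15


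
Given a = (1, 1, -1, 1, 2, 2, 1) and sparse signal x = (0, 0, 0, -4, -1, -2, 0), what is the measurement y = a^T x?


Non-zero terms: ['1*-4', '2*-1', '2*-2']
Products: [-4, -2, -4]
y = sum = -10.

-10


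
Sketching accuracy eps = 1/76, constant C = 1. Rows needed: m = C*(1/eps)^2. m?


1/eps = 76.
(1/eps)^2 = 5776.
m = 1*5776 = 5776.

5776


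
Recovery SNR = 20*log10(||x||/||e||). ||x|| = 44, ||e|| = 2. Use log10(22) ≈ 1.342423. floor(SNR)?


||x||/||e|| = 44/2 = 22.
log10(22) ≈ 1.342423.
20*log10(||x||/||e||) ≈ 20*1.342423 = 26.84846.
floor(26.84846) = 26.

26


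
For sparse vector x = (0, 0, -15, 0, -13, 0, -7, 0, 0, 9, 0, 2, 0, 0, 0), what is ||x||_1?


Non-zero entries: [(2, -15), (4, -13), (6, -7), (9, 9), (11, 2)]
Absolute values: [15, 13, 7, 9, 2]
||x||_1 = sum = 46.

46


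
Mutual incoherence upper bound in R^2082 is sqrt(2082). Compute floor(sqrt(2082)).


45^2 = 2025 <= 2082 < 2116 = 46^2, so 45 <= sqrt(2082) < 46.
floor(sqrt(2082)) = 45.

45


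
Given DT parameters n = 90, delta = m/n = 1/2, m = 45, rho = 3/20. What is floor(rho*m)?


m = 1/2*90 = 45.
rho = 3/20.
rho*m = 3/20*45 = 6.75.
k = floor(6.75) = 6.

6


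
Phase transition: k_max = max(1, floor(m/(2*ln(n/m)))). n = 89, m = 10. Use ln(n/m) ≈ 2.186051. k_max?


n/m = 89/10.
ln(n/m) ≈ 2.186051.
2*ln(n/m) ≈ 4.372102.
m/(2*ln(n/m)) ≈ 10/4.372102 ≈ 2.2872.
floor = 2.
k_max = max(1, 2) = 2.

2


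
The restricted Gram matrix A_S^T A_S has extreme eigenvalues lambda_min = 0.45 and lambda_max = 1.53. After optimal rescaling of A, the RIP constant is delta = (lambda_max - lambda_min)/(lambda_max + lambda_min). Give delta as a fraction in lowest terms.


lambda_max - lambda_min = 1.53 - 0.45 = 1.08.
lambda_max + lambda_min = 1.53 + 0.45 = 1.98.
delta = 1.08/1.98 = 108/198 = 6/11.

6/11


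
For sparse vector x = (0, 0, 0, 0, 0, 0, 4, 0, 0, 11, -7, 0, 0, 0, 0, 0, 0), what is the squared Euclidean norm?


Non-zero entries: [(6, 4), (9, 11), (10, -7)]
Squares: [16, 121, 49]
||x||_2^2 = sum = 186.

186


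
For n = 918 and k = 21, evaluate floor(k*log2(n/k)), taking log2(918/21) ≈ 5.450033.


log2(n/k) = log2(918/21) ≈ 5.450033.
k*log2(n/k) ≈ 21*5.450033 = 114.450693.
floor(114.450693) = 114.

114


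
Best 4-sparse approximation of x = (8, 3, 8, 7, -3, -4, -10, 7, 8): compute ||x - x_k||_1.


Sorted |x_i| descending: [10, 8, 8, 8, 7, 7, 4, 3, 3]
Keep top 4: [10, 8, 8, 8]
Tail entries: [7, 7, 4, 3, 3]
L1 error = sum of tail = 24.

24


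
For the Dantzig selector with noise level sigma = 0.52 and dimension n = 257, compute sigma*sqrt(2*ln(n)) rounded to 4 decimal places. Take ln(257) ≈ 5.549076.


ln(257) ≈ 5.549076.
2*ln(n) ≈ 11.098152.
sqrt(2*ln(n)) ≈ sqrt(11.098152) ≈ 3.331389.
threshold ≈ 0.52*3.331389 = 1.73232228 ≈ 1.7323.

1.7323


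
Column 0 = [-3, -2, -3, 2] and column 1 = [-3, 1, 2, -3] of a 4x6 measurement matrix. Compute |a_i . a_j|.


Inner product: -3*-3 + -2*1 + -3*2 + 2*-3
Products: [9, -2, -6, -6]
Sum = -5.
|dot| = 5.

5


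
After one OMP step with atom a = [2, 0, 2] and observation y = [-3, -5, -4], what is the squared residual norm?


a^T a = 8.
a^T y = -14.
coeff = -14/8 = -7/4.
||r||^2 = 51/2.

51/2


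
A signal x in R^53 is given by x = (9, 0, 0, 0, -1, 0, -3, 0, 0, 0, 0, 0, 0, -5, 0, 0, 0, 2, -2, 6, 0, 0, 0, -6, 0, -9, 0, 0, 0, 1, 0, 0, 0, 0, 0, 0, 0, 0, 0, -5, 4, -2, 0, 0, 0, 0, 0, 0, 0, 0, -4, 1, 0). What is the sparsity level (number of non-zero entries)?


Non-zero positions: [0, 4, 6, 13, 17, 18, 19, 23, 25, 29, 39, 40, 41, 50, 51].
Sparsity = 15.

15


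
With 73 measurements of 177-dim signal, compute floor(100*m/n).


100*m/n = 100*73/177 ≈ 41.2429.
floor = 41.

41


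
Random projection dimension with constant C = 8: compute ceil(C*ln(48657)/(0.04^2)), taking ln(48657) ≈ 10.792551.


ln(48657) ≈ 10.792551.
eps^2 = 0.04^2 = 0.0016.
C*ln(N)/eps^2 ≈ 8*10.792551/0.0016 ≈ 53962.755.
m = ceil(53962.755) = 53963.

53963


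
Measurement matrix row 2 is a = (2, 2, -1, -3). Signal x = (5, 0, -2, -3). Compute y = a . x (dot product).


Non-zero terms: ['2*5', '-1*-2', '-3*-3']
Products: [10, 2, 9]
y = sum = 21.

21


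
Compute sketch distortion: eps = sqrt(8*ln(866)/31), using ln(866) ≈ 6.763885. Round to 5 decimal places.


ln(866) ≈ 6.763885.
8*ln(N)/m ≈ 8*6.763885/31 ≈ 1.74551871.
eps = sqrt(1.74551871) ≈ 1.3211808 ≈ 1.32118.

1.32118


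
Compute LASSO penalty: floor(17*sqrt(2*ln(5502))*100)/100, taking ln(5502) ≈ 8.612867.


ln(5502) ≈ 8.612867.
2*ln(n) ≈ 17.225734.
sqrt(2*ln(n)) ≈ sqrt(17.225734) ≈ 4.15039.
lambda ≈ 17*4.15039 = 70.55663.
floor(lambda*100)/100 = 70.55.

70.55


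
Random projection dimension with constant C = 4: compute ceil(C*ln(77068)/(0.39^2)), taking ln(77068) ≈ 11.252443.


ln(77068) ≈ 11.252443.
eps^2 = 0.39^2 = 0.1521.
C*ln(N)/eps^2 ≈ 4*11.252443/0.1521 ≈ 295.9222.
m = ceil(295.9222) = 296.

296


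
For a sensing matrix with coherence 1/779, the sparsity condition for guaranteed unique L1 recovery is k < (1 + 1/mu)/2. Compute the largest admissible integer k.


1/mu = 779.
1 + 1/mu = 780.
(1 + 1/mu)/2 = 390 is an integer and the inequality is strict, so k_max = 390 - 1 = 389.

389


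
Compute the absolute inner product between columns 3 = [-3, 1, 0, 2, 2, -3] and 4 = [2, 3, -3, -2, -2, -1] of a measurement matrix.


Inner product: -3*2 + 1*3 + 0*-3 + 2*-2 + 2*-2 + -3*-1
Products: [-6, 3, 0, -4, -4, 3]
Sum = -8.
|dot| = 8.

8


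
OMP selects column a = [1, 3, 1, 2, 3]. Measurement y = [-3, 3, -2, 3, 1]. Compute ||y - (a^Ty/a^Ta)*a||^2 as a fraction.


a^T a = 24.
a^T y = 13.
coeff = 13/24 = 13/24.
||r||^2 = 599/24.

599/24


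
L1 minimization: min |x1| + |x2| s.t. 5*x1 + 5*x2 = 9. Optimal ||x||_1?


Axis intercepts:
  x1 = 9/5, x2 = 0: L1 = 9/5
  x1 = 0, x2 = 9/5: L1 = 9/5
x* = (9/5, 0)
||x*||_1 = 9/5.

9/5


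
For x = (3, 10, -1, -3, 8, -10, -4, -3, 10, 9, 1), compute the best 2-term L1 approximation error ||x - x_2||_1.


Sorted |x_i| descending: [10, 10, 10, 9, 8, 4, 3, 3, 3, 1, 1]
Keep top 2: [10, 10]
Tail entries: [10, 9, 8, 4, 3, 3, 3, 1, 1]
L1 error = sum of tail = 42.

42


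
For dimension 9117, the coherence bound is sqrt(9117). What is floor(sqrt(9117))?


95^2 = 9025 <= 9117 < 9216 = 96^2, so 95 <= sqrt(9117) < 96.
floor(sqrt(9117)) = 95.

95


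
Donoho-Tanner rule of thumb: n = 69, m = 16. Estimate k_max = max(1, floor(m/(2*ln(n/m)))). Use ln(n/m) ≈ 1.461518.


n/m = 69/16.
ln(n/m) ≈ 1.461518.
2*ln(n/m) ≈ 2.923036.
m/(2*ln(n/m)) ≈ 16/2.923036 ≈ 5.4738.
floor = 5.
k_max = max(1, 5) = 5.

5


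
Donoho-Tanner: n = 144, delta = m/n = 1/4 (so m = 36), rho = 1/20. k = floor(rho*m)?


m = 1/4*144 = 36.
rho = 1/20.
rho*m = 1/20*36 = 1.8.
k = floor(1.8) = 1.

1


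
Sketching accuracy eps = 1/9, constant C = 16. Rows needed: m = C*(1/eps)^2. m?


1/eps = 9.
(1/eps)^2 = 81.
m = 16*81 = 1296.

1296


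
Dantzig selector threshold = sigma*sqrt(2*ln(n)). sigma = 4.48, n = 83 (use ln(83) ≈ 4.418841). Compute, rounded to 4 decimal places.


ln(83) ≈ 4.418841.
2*ln(n) ≈ 8.837682.
sqrt(2*ln(n)) ≈ sqrt(8.837682) ≈ 2.972824.
threshold ≈ 4.48*2.972824 = 13.31825152 ≈ 13.3183.

13.3183


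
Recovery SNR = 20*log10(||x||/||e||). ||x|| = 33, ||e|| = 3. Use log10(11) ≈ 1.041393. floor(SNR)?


||x||/||e|| = 33/3 = 11.
log10(11) ≈ 1.041393.
20*log10(||x||/||e||) ≈ 20*1.041393 = 20.82786.
floor(20.82786) = 20.

20


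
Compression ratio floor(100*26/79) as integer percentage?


100*m/n = 100*26/79 ≈ 32.9114.
floor = 32.

32


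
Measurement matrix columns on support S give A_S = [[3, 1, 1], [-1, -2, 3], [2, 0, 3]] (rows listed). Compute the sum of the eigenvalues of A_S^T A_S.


Sum of eigenvalues of A_S^T A_S = trace(A_S^T A_S) = sum of squared column norms of A_S.
A_S^T A_S diagonal: [14, 5, 19].
trace = 14 + 5 + 19 = 38.

38


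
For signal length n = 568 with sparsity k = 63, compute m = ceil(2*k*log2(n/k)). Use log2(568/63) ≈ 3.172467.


log2(n/k) = log2(568/63) ≈ 3.172467.
2*k*log2(n/k) ≈ 2*63*3.172467 = 399.730842.
m = ceil(399.730842) = 400.

400


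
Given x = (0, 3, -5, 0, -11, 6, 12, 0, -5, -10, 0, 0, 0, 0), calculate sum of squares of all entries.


Non-zero entries: [(1, 3), (2, -5), (4, -11), (5, 6), (6, 12), (8, -5), (9, -10)]
Squares: [9, 25, 121, 36, 144, 25, 100]
||x||_2^2 = sum = 460.

460


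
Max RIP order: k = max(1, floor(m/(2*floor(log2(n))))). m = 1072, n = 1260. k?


floor(log2(1260)) = 10.
2*10 = 20.
m/(2*floor(log2(n))) = 1072/20 ≈ 53.6.
floor = 53.
k = max(1, 53) = 53.

53


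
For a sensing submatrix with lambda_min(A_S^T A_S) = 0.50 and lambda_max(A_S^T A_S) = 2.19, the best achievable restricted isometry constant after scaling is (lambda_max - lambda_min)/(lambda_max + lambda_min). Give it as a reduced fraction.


lambda_max - lambda_min = 2.19 - 0.50 = 1.69.
lambda_max + lambda_min = 2.19 + 0.50 = 2.69.
delta = 1.69/2.69 = 169/269.

169/269


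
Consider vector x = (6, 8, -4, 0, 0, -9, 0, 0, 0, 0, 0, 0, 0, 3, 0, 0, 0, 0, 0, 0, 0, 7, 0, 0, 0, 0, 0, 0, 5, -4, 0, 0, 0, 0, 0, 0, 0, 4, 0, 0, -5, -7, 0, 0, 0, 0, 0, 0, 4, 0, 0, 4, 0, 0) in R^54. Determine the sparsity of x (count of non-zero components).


Non-zero positions: [0, 1, 2, 5, 13, 21, 28, 29, 37, 40, 41, 48, 51].
Sparsity = 13.

13


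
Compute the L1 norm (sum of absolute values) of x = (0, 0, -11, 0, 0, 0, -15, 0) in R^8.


Non-zero entries: [(2, -11), (6, -15)]
Absolute values: [11, 15]
||x||_1 = sum = 26.

26


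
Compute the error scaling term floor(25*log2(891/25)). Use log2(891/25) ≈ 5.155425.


log2(n/k) = log2(891/25) ≈ 5.155425.
k*log2(n/k) ≈ 25*5.155425 = 128.885625.
floor(128.885625) = 128.

128


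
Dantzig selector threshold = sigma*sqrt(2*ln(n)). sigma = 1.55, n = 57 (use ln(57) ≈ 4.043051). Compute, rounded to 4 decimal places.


ln(57) ≈ 4.043051.
2*ln(n) ≈ 8.086102.
sqrt(2*ln(n)) ≈ sqrt(8.086102) ≈ 2.843607.
threshold ≈ 1.55*2.843607 = 4.40759085 ≈ 4.4076.

4.4076


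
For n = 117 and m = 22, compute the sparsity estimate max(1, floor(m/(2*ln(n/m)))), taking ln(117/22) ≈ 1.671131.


n/m = 117/22.
ln(n/m) ≈ 1.671131.
2*ln(n/m) ≈ 3.342262.
m/(2*ln(n/m)) ≈ 22/3.342262 ≈ 6.5824.
floor = 6.
k_max = max(1, 6) = 6.

6


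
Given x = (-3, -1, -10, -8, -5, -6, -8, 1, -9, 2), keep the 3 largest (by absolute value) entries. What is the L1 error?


Sorted |x_i| descending: [10, 9, 8, 8, 6, 5, 3, 2, 1, 1]
Keep top 3: [10, 9, 8]
Tail entries: [8, 6, 5, 3, 2, 1, 1]
L1 error = sum of tail = 26.

26


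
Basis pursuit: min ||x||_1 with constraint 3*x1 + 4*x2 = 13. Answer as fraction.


Axis intercepts:
  x1 = 13/3, x2 = 0: L1 = 13/3
  x1 = 0, x2 = 13/4: L1 = 13/4
x* = (0, 13/4)
||x*||_1 = 13/4.

13/4


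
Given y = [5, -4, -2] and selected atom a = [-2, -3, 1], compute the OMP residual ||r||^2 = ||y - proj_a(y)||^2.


a^T a = 14.
a^T y = 0.
coeff = 0/14 = 0.
||r||^2 = 45.

45


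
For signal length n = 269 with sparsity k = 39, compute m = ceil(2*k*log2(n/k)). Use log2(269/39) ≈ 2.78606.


log2(n/k) = log2(269/39) ≈ 2.78606.
2*k*log2(n/k) ≈ 2*39*2.78606 = 217.31268.
m = ceil(217.31268) = 218.

218


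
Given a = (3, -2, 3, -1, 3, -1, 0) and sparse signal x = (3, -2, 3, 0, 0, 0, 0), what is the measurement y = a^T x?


Non-zero terms: ['3*3', '-2*-2', '3*3']
Products: [9, 4, 9]
y = sum = 22.

22


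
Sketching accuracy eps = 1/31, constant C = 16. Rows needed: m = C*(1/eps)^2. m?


1/eps = 31.
(1/eps)^2 = 961.
m = 16*961 = 15376.

15376


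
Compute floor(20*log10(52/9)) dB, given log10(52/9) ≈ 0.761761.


||x||/||e|| = 52/9.
log10(52/9) ≈ 0.761761.
20*log10(||x||/||e||) ≈ 20*0.761761 = 15.23522.
floor(15.23522) = 15.

15


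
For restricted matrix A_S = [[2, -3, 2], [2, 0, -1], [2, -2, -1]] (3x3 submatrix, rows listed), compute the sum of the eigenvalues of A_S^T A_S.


Sum of eigenvalues of A_S^T A_S = trace(A_S^T A_S) = sum of squared column norms of A_S.
A_S^T A_S diagonal: [12, 13, 6].
trace = 12 + 13 + 6 = 31.

31


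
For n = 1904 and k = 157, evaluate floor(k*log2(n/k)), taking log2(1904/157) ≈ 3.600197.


log2(n/k) = log2(1904/157) ≈ 3.600197.
k*log2(n/k) ≈ 157*3.600197 = 565.230929.
floor(565.230929) = 565.

565


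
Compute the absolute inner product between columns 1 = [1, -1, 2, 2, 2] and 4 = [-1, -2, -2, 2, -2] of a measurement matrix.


Inner product: 1*-1 + -1*-2 + 2*-2 + 2*2 + 2*-2
Products: [-1, 2, -4, 4, -4]
Sum = -3.
|dot| = 3.

3


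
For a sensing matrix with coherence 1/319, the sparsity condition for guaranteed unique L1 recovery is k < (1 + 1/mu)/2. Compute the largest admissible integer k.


1/mu = 319.
1 + 1/mu = 320.
(1 + 1/mu)/2 = 160 is an integer and the inequality is strict, so k_max = 160 - 1 = 159.

159


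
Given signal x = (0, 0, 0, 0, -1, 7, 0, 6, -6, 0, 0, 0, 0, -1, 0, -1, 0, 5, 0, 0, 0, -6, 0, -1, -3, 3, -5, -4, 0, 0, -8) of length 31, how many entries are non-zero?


Non-zero positions: [4, 5, 7, 8, 13, 15, 17, 21, 23, 24, 25, 26, 27, 30].
Sparsity = 14.

14


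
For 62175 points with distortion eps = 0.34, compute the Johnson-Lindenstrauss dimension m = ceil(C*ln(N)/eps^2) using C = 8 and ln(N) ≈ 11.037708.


ln(62175) ≈ 11.037708.
eps^2 = 0.34^2 = 0.1156.
C*ln(N)/eps^2 ≈ 8*11.037708/0.1156 ≈ 763.8552.
m = ceil(763.8552) = 764.

764


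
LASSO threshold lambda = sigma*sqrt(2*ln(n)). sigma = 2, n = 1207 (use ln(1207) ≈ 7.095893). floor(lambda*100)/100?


ln(1207) ≈ 7.095893.
2*ln(n) ≈ 14.191786.
sqrt(2*ln(n)) ≈ sqrt(14.191786) ≈ 3.767199.
lambda ≈ 2*3.767199 = 7.534398.
floor(lambda*100)/100 = 7.53.

7.53


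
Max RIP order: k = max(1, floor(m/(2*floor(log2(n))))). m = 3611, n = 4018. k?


floor(log2(4018)) = 11.
2*11 = 22.
m/(2*floor(log2(n))) = 3611/22 ≈ 164.1364.
floor = 164.
k = max(1, 164) = 164.

164


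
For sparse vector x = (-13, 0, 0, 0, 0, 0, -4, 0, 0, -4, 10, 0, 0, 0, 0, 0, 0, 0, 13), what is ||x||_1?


Non-zero entries: [(0, -13), (6, -4), (9, -4), (10, 10), (18, 13)]
Absolute values: [13, 4, 4, 10, 13]
||x||_1 = sum = 44.

44


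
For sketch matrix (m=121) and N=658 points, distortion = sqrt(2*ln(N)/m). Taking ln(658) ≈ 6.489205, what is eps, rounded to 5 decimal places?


ln(658) ≈ 6.489205.
2*ln(N)/m ≈ 2*6.489205/121 ≈ 0.10725959.
eps = sqrt(0.10725959) ≈ 0.3275051 ≈ 0.32751.

0.32751


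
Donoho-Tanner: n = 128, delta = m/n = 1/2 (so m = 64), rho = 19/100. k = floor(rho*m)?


m = 1/2*128 = 64.
rho = 19/100.
rho*m = 19/100*64 = 12.16.
k = floor(12.16) = 12.

12


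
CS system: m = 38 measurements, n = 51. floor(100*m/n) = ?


100*m/n = 100*38/51 ≈ 74.5098.
floor = 74.

74


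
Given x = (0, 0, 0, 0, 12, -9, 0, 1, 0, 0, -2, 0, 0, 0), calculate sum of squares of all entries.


Non-zero entries: [(4, 12), (5, -9), (7, 1), (10, -2)]
Squares: [144, 81, 1, 4]
||x||_2^2 = sum = 230.

230


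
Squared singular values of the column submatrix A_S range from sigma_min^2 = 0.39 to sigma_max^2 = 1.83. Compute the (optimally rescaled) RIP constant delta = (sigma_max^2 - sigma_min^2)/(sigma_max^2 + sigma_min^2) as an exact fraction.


lambda_max - lambda_min = 1.83 - 0.39 = 1.44.
lambda_max + lambda_min = 1.83 + 0.39 = 2.22.
delta = 1.44/2.22 = 144/222 = 24/37.

24/37


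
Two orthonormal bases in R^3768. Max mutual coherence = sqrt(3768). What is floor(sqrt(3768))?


61^2 = 3721 <= 3768 < 3844 = 62^2, so 61 <= sqrt(3768) < 62.
floor(sqrt(3768)) = 61.

61


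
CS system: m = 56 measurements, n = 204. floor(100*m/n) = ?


100*m/n = 100*56/204 ≈ 27.451.
floor = 27.

27


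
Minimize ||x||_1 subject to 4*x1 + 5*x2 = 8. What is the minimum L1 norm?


Axis intercepts:
  x1 = 2, x2 = 0: L1 = 2
  x1 = 0, x2 = 8/5: L1 = 8/5
x* = (0, 8/5)
||x*||_1 = 8/5.

8/5


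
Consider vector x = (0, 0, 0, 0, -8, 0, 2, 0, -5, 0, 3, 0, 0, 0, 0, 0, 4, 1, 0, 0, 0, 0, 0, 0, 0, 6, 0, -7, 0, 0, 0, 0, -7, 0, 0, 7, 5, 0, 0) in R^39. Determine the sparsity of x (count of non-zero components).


Non-zero positions: [4, 6, 8, 10, 16, 17, 25, 27, 32, 35, 36].
Sparsity = 11.

11


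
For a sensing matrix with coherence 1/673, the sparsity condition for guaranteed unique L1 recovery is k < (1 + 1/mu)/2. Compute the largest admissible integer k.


1/mu = 673.
1 + 1/mu = 674.
(1 + 1/mu)/2 = 337 is an integer and the inequality is strict, so k_max = 337 - 1 = 336.

336


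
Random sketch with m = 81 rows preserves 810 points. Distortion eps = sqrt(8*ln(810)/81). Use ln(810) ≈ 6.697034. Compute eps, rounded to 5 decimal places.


ln(810) ≈ 6.697034.
8*ln(N)/m ≈ 8*6.697034/81 ≈ 0.66143546.
eps = sqrt(0.66143546) ≈ 0.8132868 ≈ 0.81329.

0.81329


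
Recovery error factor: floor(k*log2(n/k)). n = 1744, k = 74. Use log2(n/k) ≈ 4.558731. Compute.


log2(n/k) = log2(1744/74) ≈ 4.558731.
k*log2(n/k) ≈ 74*4.558731 = 337.346094.
floor(337.346094) = 337.

337


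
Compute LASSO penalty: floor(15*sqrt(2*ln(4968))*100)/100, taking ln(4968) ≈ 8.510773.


ln(4968) ≈ 8.510773.
2*ln(n) ≈ 17.021546.
sqrt(2*ln(n)) ≈ sqrt(17.021546) ≈ 4.125718.
lambda ≈ 15*4.125718 = 61.88577.
floor(lambda*100)/100 = 61.88.

61.88


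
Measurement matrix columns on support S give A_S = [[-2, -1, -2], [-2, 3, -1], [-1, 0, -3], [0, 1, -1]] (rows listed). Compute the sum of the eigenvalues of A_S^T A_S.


Sum of eigenvalues of A_S^T A_S = trace(A_S^T A_S) = sum of squared column norms of A_S.
A_S^T A_S diagonal: [9, 11, 15].
trace = 9 + 11 + 15 = 35.

35


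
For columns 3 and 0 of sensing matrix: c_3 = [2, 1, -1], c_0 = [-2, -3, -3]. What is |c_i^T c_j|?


Inner product: 2*-2 + 1*-3 + -1*-3
Products: [-4, -3, 3]
Sum = -4.
|dot| = 4.

4


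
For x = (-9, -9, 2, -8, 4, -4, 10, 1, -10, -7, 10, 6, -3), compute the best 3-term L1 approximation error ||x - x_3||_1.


Sorted |x_i| descending: [10, 10, 10, 9, 9, 8, 7, 6, 4, 4, 3, 2, 1]
Keep top 3: [10, 10, 10]
Tail entries: [9, 9, 8, 7, 6, 4, 4, 3, 2, 1]
L1 error = sum of tail = 53.

53


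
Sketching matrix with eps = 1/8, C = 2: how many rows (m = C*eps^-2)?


1/eps = 8.
(1/eps)^2 = 64.
m = 2*64 = 128.

128


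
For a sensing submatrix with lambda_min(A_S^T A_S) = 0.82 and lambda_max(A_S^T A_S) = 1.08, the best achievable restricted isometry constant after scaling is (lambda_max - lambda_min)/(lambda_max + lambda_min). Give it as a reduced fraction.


lambda_max - lambda_min = 1.08 - 0.82 = 0.26.
lambda_max + lambda_min = 1.08 + 0.82 = 1.90.
delta = 0.26/1.90 = 26/190 = 13/95.

13/95


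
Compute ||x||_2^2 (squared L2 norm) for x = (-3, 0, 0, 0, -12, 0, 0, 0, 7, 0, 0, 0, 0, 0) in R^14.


Non-zero entries: [(0, -3), (4, -12), (8, 7)]
Squares: [9, 144, 49]
||x||_2^2 = sum = 202.

202


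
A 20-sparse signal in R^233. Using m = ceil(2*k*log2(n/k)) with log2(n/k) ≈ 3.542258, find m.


log2(n/k) = log2(233/20) ≈ 3.542258.
2*k*log2(n/k) ≈ 2*20*3.542258 = 141.69032.
m = ceil(141.69032) = 142.

142


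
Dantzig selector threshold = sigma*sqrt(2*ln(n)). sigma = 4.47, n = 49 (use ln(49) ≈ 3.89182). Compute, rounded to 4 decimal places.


ln(49) ≈ 3.89182.
2*ln(n) ≈ 7.78364.
sqrt(2*ln(n)) ≈ sqrt(7.78364) ≈ 2.789918.
threshold ≈ 4.47*2.789918 = 12.47093346 ≈ 12.4709.

12.4709


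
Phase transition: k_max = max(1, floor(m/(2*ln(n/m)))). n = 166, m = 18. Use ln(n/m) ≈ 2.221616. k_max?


n/m = 166/18 = 83/9.
ln(n/m) ≈ 2.221616.
2*ln(n/m) ≈ 4.443232.
m/(2*ln(n/m)) ≈ 18/4.443232 ≈ 4.0511.
floor = 4.
k_max = max(1, 4) = 4.

4


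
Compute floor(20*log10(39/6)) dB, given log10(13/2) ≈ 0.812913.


||x||/||e|| = 39/6 = 13/2.
log10(13/2) ≈ 0.812913.
20*log10(||x||/||e||) ≈ 20*0.812913 = 16.25826.
floor(16.25826) = 16.

16


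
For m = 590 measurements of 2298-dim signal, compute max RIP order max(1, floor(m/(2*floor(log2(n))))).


floor(log2(2298)) = 11.
2*11 = 22.
m/(2*floor(log2(n))) = 590/22 ≈ 26.8182.
floor = 26.
k = max(1, 26) = 26.

26


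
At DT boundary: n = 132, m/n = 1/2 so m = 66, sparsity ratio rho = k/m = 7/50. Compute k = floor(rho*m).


m = 1/2*132 = 66.
rho = 7/50.
rho*m = 7/50*66 = 9.24.
k = floor(9.24) = 9.

9


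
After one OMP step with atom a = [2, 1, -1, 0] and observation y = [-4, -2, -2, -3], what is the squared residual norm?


a^T a = 6.
a^T y = -8.
coeff = -8/6 = -4/3.
||r||^2 = 67/3.

67/3


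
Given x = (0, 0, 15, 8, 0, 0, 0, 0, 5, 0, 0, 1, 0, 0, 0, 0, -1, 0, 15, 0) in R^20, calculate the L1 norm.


Non-zero entries: [(2, 15), (3, 8), (8, 5), (11, 1), (16, -1), (18, 15)]
Absolute values: [15, 8, 5, 1, 1, 15]
||x||_1 = sum = 45.

45


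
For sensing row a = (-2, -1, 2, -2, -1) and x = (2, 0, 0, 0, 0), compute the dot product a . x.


Non-zero terms: ['-2*2']
Products: [-4]
y = sum = -4.

-4


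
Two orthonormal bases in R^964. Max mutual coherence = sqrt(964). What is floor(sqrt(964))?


31^2 = 961 <= 964 < 1024 = 32^2, so 31 <= sqrt(964) < 32.
floor(sqrt(964)) = 31.

31


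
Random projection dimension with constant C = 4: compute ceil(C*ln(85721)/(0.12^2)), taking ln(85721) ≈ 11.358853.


ln(85721) ≈ 11.358853.
eps^2 = 0.12^2 = 0.0144.
C*ln(N)/eps^2 ≈ 4*11.358853/0.0144 ≈ 3155.2369.
m = ceil(3155.2369) = 3156.

3156


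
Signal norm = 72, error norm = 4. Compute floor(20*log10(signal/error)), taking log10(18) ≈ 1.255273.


||x||/||e|| = 72/4 = 18.
log10(18) ≈ 1.255273.
20*log10(||x||/||e||) ≈ 20*1.255273 = 25.10546.
floor(25.10546) = 25.

25


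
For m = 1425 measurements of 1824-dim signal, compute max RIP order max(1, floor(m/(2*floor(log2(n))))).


floor(log2(1824)) = 10.
2*10 = 20.
m/(2*floor(log2(n))) = 1425/20 ≈ 71.25.
floor = 71.
k = max(1, 71) = 71.

71


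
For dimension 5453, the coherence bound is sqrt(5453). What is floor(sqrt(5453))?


73^2 = 5329 <= 5453 < 5476 = 74^2, so 73 <= sqrt(5453) < 74.
floor(sqrt(5453)) = 73.

73


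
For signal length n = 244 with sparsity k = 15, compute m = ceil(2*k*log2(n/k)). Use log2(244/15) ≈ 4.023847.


log2(n/k) = log2(244/15) ≈ 4.023847.
2*k*log2(n/k) ≈ 2*15*4.023847 = 120.71541.
m = ceil(120.71541) = 121.

121


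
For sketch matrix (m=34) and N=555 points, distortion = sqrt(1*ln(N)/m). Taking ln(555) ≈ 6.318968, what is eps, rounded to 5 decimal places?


ln(555) ≈ 6.318968.
1*ln(N)/m ≈ 1*6.318968/34 ≈ 0.185852.
eps = sqrt(0.185852) ≈ 0.4311056 ≈ 0.43111.

0.43111


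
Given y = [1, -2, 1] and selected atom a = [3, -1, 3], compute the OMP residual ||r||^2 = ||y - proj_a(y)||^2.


a^T a = 19.
a^T y = 8.
coeff = 8/19 = 8/19.
||r||^2 = 50/19.

50/19


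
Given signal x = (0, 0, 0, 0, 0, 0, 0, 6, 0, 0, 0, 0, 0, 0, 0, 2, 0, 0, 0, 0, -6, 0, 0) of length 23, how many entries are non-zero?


Non-zero positions: [7, 15, 20].
Sparsity = 3.

3


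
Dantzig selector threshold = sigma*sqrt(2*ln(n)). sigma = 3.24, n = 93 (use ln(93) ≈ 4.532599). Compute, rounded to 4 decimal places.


ln(93) ≈ 4.532599.
2*ln(n) ≈ 9.065198.
sqrt(2*ln(n)) ≈ sqrt(9.065198) ≈ 3.010847.
threshold ≈ 3.24*3.010847 = 9.75514428 ≈ 9.7551.

9.7551


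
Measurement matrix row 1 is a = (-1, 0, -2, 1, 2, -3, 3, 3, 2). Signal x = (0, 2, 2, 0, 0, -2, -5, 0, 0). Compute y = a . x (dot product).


Non-zero terms: ['0*2', '-2*2', '-3*-2', '3*-5']
Products: [0, -4, 6, -15]
y = sum = -13.

-13


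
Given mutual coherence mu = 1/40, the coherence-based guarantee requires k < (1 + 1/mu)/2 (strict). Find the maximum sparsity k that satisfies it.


1/mu = 40.
1 + 1/mu = 41.
(1 + 1/mu)/2 = 20.5 is not an integer, so k_max = floor(20.5) = 20.

20


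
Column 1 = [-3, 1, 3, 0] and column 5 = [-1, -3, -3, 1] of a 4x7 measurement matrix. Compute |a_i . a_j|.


Inner product: -3*-1 + 1*-3 + 3*-3 + 0*1
Products: [3, -3, -9, 0]
Sum = -9.
|dot| = 9.

9


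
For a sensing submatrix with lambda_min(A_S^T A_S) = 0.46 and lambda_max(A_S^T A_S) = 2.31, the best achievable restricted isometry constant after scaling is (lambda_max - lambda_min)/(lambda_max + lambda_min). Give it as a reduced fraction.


lambda_max - lambda_min = 2.31 - 0.46 = 1.85.
lambda_max + lambda_min = 2.31 + 0.46 = 2.77.
delta = 1.85/2.77 = 185/277.

185/277


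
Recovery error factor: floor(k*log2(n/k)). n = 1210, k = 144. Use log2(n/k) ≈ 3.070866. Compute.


log2(n/k) = log2(1210/144) ≈ 3.070866.
k*log2(n/k) ≈ 144*3.070866 = 442.204704.
floor(442.204704) = 442.

442


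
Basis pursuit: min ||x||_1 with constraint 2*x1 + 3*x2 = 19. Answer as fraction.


Axis intercepts:
  x1 = 19/2, x2 = 0: L1 = 19/2
  x1 = 0, x2 = 19/3: L1 = 19/3
x* = (0, 19/3)
||x*||_1 = 19/3.

19/3


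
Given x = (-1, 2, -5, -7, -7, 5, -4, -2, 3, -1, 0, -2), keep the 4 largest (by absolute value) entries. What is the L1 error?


Sorted |x_i| descending: [7, 7, 5, 5, 4, 3, 2, 2, 2, 1, 1, 0]
Keep top 4: [7, 7, 5, 5]
Tail entries: [4, 3, 2, 2, 2, 1, 1, 0]
L1 error = sum of tail = 15.

15


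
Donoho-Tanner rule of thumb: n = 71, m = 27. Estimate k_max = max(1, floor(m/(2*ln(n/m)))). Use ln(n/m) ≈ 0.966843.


n/m = 71/27.
ln(n/m) ≈ 0.966843.
2*ln(n/m) ≈ 1.933686.
m/(2*ln(n/m)) ≈ 27/1.933686 ≈ 13.963.
floor = 13.
k_max = max(1, 13) = 13.

13


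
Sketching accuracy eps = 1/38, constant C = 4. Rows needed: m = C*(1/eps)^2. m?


1/eps = 38.
(1/eps)^2 = 1444.
m = 4*1444 = 5776.

5776


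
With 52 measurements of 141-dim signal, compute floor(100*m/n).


100*m/n = 100*52/141 ≈ 36.8794.
floor = 36.

36


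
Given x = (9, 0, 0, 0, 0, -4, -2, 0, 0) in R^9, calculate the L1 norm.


Non-zero entries: [(0, 9), (5, -4), (6, -2)]
Absolute values: [9, 4, 2]
||x||_1 = sum = 15.

15


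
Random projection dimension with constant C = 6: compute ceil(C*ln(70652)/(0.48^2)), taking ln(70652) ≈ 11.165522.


ln(70652) ≈ 11.165522.
eps^2 = 0.48^2 = 0.2304.
C*ln(N)/eps^2 ≈ 6*11.165522/0.2304 ≈ 290.7688.
m = ceil(290.7688) = 291.

291


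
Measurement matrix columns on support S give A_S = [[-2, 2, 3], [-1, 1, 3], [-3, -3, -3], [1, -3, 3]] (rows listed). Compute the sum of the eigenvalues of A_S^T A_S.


Sum of eigenvalues of A_S^T A_S = trace(A_S^T A_S) = sum of squared column norms of A_S.
A_S^T A_S diagonal: [15, 23, 36].
trace = 15 + 23 + 36 = 74.

74


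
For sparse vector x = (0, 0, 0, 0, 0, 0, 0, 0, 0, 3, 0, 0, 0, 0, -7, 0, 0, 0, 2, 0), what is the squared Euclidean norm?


Non-zero entries: [(9, 3), (14, -7), (18, 2)]
Squares: [9, 49, 4]
||x||_2^2 = sum = 62.

62


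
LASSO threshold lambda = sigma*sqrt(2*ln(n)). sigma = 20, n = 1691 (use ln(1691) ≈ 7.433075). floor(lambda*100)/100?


ln(1691) ≈ 7.433075.
2*ln(n) ≈ 14.86615.
sqrt(2*ln(n)) ≈ sqrt(14.86615) ≈ 3.855665.
lambda ≈ 20*3.855665 = 77.1133.
floor(lambda*100)/100 = 77.11.

77.11


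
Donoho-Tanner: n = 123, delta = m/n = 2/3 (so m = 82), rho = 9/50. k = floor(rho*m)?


m = 2/3*123 = 82.
rho = 9/50.
rho*m = 9/50*82 = 14.76.
k = floor(14.76) = 14.

14


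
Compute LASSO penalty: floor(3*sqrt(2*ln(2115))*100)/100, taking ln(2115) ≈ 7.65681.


ln(2115) ≈ 7.65681.
2*ln(n) ≈ 15.31362.
sqrt(2*ln(n)) ≈ sqrt(15.31362) ≈ 3.913262.
lambda ≈ 3*3.913262 = 11.739786.
floor(lambda*100)/100 = 11.73.

11.73


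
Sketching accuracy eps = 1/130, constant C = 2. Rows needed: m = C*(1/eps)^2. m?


1/eps = 130.
(1/eps)^2 = 16900.
m = 2*16900 = 33800.

33800


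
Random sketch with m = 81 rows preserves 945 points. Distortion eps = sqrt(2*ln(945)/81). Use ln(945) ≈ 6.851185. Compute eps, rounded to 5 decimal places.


ln(945) ≈ 6.851185.
2*ln(N)/m ≈ 2*6.851185/81 ≈ 0.16916506.
eps = sqrt(0.16916506) ≈ 0.4112968 ≈ 0.41130.

0.41130


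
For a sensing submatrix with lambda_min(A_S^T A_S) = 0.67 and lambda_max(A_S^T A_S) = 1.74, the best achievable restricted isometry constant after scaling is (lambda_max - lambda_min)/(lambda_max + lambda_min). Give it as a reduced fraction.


lambda_max - lambda_min = 1.74 - 0.67 = 1.07.
lambda_max + lambda_min = 1.74 + 0.67 = 2.41.
delta = 1.07/2.41 = 107/241.

107/241


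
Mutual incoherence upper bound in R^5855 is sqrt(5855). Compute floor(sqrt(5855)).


76^2 = 5776 <= 5855 < 5929 = 77^2, so 76 <= sqrt(5855) < 77.
floor(sqrt(5855)) = 76.

76


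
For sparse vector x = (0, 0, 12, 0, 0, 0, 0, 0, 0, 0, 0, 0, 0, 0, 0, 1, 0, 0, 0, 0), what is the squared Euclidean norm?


Non-zero entries: [(2, 12), (15, 1)]
Squares: [144, 1]
||x||_2^2 = sum = 145.

145


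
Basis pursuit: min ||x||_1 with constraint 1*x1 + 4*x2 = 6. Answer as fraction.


Axis intercepts:
  x1 = 6, x2 = 0: L1 = 6
  x1 = 0, x2 = 3/2: L1 = 3/2
x* = (0, 3/2)
||x*||_1 = 3/2.

3/2


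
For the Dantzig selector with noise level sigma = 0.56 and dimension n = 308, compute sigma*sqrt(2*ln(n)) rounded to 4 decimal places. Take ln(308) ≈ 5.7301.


ln(308) ≈ 5.7301.
2*ln(n) ≈ 11.4602.
sqrt(2*ln(n)) ≈ sqrt(11.4602) ≈ 3.385292.
threshold ≈ 0.56*3.385292 = 1.89576352 ≈ 1.8958.

1.8958


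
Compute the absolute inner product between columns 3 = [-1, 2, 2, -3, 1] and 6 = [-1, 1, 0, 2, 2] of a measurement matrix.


Inner product: -1*-1 + 2*1 + 2*0 + -3*2 + 1*2
Products: [1, 2, 0, -6, 2]
Sum = -1.
|dot| = 1.

1


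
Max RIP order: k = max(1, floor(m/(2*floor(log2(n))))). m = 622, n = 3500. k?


floor(log2(3500)) = 11.
2*11 = 22.
m/(2*floor(log2(n))) = 622/22 ≈ 28.2727.
floor = 28.
k = max(1, 28) = 28.

28


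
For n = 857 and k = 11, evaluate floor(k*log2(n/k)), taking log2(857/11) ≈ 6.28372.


log2(n/k) = log2(857/11) ≈ 6.28372.
k*log2(n/k) ≈ 11*6.28372 = 69.12092.
floor(69.12092) = 69.

69


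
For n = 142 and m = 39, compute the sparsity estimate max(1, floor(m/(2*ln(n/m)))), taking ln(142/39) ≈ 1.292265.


n/m = 142/39.
ln(n/m) ≈ 1.292265.
2*ln(n/m) ≈ 2.58453.
m/(2*ln(n/m)) ≈ 39/2.58453 ≈ 15.0898.
floor = 15.
k_max = max(1, 15) = 15.

15


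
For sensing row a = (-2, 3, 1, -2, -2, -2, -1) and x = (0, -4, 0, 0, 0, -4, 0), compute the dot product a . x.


Non-zero terms: ['3*-4', '-2*-4']
Products: [-12, 8]
y = sum = -4.

-4


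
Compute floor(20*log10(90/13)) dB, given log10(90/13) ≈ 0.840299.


||x||/||e|| = 90/13.
log10(90/13) ≈ 0.840299.
20*log10(||x||/||e||) ≈ 20*0.840299 = 16.80598.
floor(16.80598) = 16.

16


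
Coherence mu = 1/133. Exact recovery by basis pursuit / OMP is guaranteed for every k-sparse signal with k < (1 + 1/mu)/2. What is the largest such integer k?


1/mu = 133.
1 + 1/mu = 134.
(1 + 1/mu)/2 = 67 is an integer and the inequality is strict, so k_max = 67 - 1 = 66.

66


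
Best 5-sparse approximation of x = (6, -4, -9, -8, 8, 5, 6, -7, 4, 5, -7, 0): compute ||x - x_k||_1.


Sorted |x_i| descending: [9, 8, 8, 7, 7, 6, 6, 5, 5, 4, 4, 0]
Keep top 5: [9, 8, 8, 7, 7]
Tail entries: [6, 6, 5, 5, 4, 4, 0]
L1 error = sum of tail = 30.

30


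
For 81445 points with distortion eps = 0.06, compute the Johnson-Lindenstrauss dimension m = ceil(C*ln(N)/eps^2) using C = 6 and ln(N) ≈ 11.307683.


ln(81445) ≈ 11.307683.
eps^2 = 0.06^2 = 0.0036.
C*ln(N)/eps^2 ≈ 6*11.307683/0.0036 ≈ 18846.1383.
m = ceil(18846.1383) = 18847.

18847


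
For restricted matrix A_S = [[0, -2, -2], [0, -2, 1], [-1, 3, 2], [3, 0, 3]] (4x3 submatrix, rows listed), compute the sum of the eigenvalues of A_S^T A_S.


Sum of eigenvalues of A_S^T A_S = trace(A_S^T A_S) = sum of squared column norms of A_S.
A_S^T A_S diagonal: [10, 17, 18].
trace = 10 + 17 + 18 = 45.

45


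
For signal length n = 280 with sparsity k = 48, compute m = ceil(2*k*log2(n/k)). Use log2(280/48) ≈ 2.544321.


log2(n/k) = log2(280/48) ≈ 2.544321.
2*k*log2(n/k) ≈ 2*48*2.544321 = 244.254816.
m = ceil(244.254816) = 245.

245


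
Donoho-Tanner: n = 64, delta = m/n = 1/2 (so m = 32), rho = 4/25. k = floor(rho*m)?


m = 1/2*64 = 32.
rho = 4/25.
rho*m = 4/25*32 = 5.12.
k = floor(5.12) = 5.

5


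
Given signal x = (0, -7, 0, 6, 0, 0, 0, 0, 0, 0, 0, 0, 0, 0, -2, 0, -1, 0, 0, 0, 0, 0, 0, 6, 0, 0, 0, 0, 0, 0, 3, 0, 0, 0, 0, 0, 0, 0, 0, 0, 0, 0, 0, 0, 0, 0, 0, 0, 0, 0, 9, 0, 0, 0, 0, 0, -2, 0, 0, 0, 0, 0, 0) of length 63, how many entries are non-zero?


Non-zero positions: [1, 3, 14, 16, 23, 30, 50, 56].
Sparsity = 8.

8


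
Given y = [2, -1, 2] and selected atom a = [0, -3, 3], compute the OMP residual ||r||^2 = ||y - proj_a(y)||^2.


a^T a = 18.
a^T y = 9.
coeff = 9/18 = 1/2.
||r||^2 = 9/2.

9/2


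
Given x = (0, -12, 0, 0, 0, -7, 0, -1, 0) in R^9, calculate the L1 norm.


Non-zero entries: [(1, -12), (5, -7), (7, -1)]
Absolute values: [12, 7, 1]
||x||_1 = sum = 20.

20


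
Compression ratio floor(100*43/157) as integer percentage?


100*m/n = 100*43/157 ≈ 27.3885.
floor = 27.

27


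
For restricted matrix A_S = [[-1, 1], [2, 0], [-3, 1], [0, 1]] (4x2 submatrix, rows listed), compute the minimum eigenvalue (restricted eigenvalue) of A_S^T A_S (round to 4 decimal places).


A_S^T A_S = [[14, -4], [-4, 3]].
trace = 17.
det = 26.
disc = trace^2 - 4*det = 289 - 4*26 = 185.
sqrt(185) ≈ 13.601471.
lam_min = (17 - sqrt(185))/2 ≈ (17 - 13.601471)/2 = 1.6992645 ≈ 1.6993.

1.6993


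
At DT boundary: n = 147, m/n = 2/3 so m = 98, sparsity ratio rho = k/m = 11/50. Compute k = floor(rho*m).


m = 2/3*147 = 98.
rho = 11/50.
rho*m = 11/50*98 = 21.56.
k = floor(21.56) = 21.

21


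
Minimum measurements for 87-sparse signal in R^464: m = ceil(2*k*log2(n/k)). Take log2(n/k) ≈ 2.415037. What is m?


log2(n/k) = log2(464/87) ≈ 2.415037.
2*k*log2(n/k) ≈ 2*87*2.415037 = 420.216438.
m = ceil(420.216438) = 421.

421


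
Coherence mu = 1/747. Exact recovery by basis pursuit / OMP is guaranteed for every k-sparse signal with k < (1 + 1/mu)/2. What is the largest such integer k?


1/mu = 747.
1 + 1/mu = 748.
(1 + 1/mu)/2 = 374 is an integer and the inequality is strict, so k_max = 374 - 1 = 373.

373
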